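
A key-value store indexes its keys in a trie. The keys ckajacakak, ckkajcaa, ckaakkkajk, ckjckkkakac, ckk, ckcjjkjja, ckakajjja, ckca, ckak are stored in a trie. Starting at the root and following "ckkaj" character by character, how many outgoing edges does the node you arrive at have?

1

Walk "ckkaj" from the root, arriving at one node.
Characters that immediately follow "ckkaj" among the stored strings: {c}.
That node has 1 child edge.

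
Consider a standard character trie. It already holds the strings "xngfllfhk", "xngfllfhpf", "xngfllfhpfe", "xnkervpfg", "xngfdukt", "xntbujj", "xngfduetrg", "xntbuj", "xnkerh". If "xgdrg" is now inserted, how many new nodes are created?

"x" is already a path in the trie; the remaining "gdrg" must be added.
Each of the 4 remaining characters creates one node.

4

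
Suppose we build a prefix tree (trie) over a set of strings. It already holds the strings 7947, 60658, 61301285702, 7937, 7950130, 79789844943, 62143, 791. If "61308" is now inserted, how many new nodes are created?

1

Walking "61308" from the root, the first 4 characters ("6130") follow existing edges; "8" is the first miss.
New nodes needed: |"61308"| − 4 = 5 − 4 = 1.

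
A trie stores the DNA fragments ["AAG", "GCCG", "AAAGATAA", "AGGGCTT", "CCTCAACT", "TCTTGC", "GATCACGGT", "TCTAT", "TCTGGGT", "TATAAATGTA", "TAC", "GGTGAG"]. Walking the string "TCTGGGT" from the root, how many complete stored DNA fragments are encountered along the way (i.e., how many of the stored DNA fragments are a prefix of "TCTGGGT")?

1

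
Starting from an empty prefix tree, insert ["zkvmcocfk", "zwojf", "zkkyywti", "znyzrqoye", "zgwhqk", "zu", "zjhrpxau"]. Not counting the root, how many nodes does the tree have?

Trie structure (* marks end of a word):
(root)
└─ z
   ├─ g
   │  └─ w
   │     └─ h
   │        └─ q
   │           └─ k *
   ├─ j
   │  └─ h
   │     └─ r
   │        └─ p
   │           └─ x
   │              └─ a
   │                 └─ u *
   ├─ k
   │  ├─ k
   │  │  └─ y
   │  │     └─ y
   │  │        └─ w
   │  │           └─ t
   │  │              └─ i *
   │  └─ v
   │     └─ m
   │        └─ c
   │           └─ o
   │              └─ c
   │                 └─ f
   │                    └─ k *
   ├─ n
   │  └─ y
   │     └─ z
   │        └─ r
   │           └─ q
   │              └─ o
   │                 └─ y
   │                    └─ e *
   ├─ u *
   └─ w
      └─ o
         └─ j
            └─ f *
Counting every labelled node above: 40.

40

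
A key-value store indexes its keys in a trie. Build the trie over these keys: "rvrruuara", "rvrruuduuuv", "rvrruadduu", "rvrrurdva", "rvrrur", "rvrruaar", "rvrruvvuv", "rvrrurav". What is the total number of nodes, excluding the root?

31

Trie structure (* marks end of a word):
(root)
└─ r
   └─ v
      └─ r
         └─ r
            └─ u
               ├─ a
               │  ├─ a
               │  │  └─ r *
               │  └─ d
               │     └─ d
               │        └─ u
               │           └─ u *
               ├─ r *
               │  ├─ a
               │  │  └─ v *
               │  └─ d
               │     └─ v
               │        └─ a *
               ├─ u
               │  ├─ a
               │  │  └─ r
               │  │     └─ a *
               │  └─ d
               │     └─ u
               │        └─ u
               │           └─ u
               │              └─ v *
               └─ v
                  └─ v
                     └─ u
                        └─ v *
Counting every labelled node above: 31.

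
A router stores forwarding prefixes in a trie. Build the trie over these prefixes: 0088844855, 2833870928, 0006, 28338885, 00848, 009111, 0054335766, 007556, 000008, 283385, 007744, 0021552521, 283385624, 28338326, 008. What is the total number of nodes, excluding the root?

64

Trace insertions, counting only characters that open a new branch:
  "0088844855" → 10 new (0, 0, 8, 8, 8, 4, 4, 8, 5, 5)
  "2833870928" → 10 new (2, 8, 3, 3, 8, 7, 0, 9, 2, 8)
  "0006" → prefix "00" already present; 2 new (0, 6)
  "28338885" → prefix "28338" already present; 3 new (8, 8, 5)
  "00848" → prefix "008" already present; 2 new (4, 8)
  "009111" → prefix "00" already present; 4 new (9, 1, 1, 1)
  "0054335766" → prefix "00" already present; 8 new (5, 4, 3, 3, 5, 7, 6, 6)
  "007556" → prefix "00" already present; 4 new (7, 5, 5, 6)
  "000008" → prefix "000" already present; 3 new (0, 0, 8)
  "283385" → prefix "28338" already present; 1 new (5)
  "007744" → prefix "007" already present; 3 new (7, 4, 4)
  "0021552521" → prefix "00" already present; 8 new (2, 1, 5, 5, 2, 5, 2, 1)
  "283385624" → prefix "283385" already present; 3 new (6, 2, 4)
  "28338326" → prefix "28338" already present; 3 new (3, 2, 6)
  "008" → prefix "008" already present; 0 new (none)
Total nodes = 10 + 10 + 2 + 3 + 2 + 4 + 8 + 4 + 3 + 1 + 3 + 8 + 3 + 3 + 0 = 64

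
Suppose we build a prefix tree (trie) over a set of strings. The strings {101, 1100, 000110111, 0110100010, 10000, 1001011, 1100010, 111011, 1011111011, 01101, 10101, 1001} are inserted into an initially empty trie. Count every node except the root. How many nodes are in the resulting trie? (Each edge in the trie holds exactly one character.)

47

Trace insertions, counting only characters that open a new branch:
  "101" → 3 new (1, 0, 1)
  "1100" → prefix "1" already present; 3 new (1, 0, 0)
  "000110111" → 9 new (0, 0, 0, 1, 1, 0, 1, 1, 1)
  "0110100010" → prefix "0" already present; 9 new (1, 1, 0, 1, 0, 0, 0, 1, 0)
  "10000" → prefix "10" already present; 3 new (0, 0, 0)
  "1001011" → prefix "100" already present; 4 new (1, 0, 1, 1)
  "1100010" → prefix "1100" already present; 3 new (0, 1, 0)
  "111011" → prefix "11" already present; 4 new (1, 0, 1, 1)
  "1011111011" → prefix "101" already present; 7 new (1, 1, 1, 1, 0, 1, 1)
  "01101" → prefix "01101" already present; 0 new (none)
  "10101" → prefix "101" already present; 2 new (0, 1)
  "1001" → prefix "1001" already present; 0 new (none)
Total nodes = 3 + 3 + 9 + 9 + 3 + 4 + 3 + 4 + 7 + 0 + 2 + 0 = 47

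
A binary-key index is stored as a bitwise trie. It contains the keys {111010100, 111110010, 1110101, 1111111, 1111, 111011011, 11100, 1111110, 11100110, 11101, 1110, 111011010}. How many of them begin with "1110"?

Traverse to the node for "1110", then collect every word in that subtree.
Matches: "1110", "11100", "11100110", "11101", "1110101", "111010100", "111011010", "111011011"
Count: 8

8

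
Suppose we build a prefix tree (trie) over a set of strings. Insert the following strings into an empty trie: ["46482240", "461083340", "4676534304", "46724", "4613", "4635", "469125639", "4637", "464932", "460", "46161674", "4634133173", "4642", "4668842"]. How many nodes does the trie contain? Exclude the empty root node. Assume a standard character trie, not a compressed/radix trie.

58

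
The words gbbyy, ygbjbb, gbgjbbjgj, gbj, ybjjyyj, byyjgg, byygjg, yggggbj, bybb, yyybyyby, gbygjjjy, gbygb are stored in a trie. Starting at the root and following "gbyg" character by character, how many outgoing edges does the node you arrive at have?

2

Walk "gbyg" from the root, arriving at one node.
Distinct next characters after "gbyg": b, j.
That node has 2 child edges.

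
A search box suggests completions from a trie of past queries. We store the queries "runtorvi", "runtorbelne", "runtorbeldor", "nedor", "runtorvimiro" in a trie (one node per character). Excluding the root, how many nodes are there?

Insert word by word; a character creates a node only if that edge doesn't already exist:
  "runtorvi" → 8 new (r, u, n, t, o, r, v, i)
  "runtorbelne" → prefix "runtor" already present; 5 new (b, e, l, n, e)
  "runtorbeldor" → prefix "runtorbel" already present; 3 new (d, o, r)
  "nedor" → 5 new (n, e, d, o, r)
  "runtorvimiro" → prefix "runtorvi" already present; 4 new (m, i, r, o)
Total nodes = 8 + 5 + 3 + 5 + 4 = 25

25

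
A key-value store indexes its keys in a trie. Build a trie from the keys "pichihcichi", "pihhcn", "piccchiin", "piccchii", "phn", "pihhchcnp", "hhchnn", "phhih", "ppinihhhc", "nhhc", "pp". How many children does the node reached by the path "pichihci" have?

1

Follow the path "pichihci" to its node, then look at its outgoing edges.
Distinct next characters after "pichihci": c.
That node has 1 child edge.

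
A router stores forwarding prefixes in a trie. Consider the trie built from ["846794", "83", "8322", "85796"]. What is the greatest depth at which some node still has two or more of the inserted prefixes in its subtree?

2

Look for the deepest trie node that still has at least two words in its subtree.
"83" and "8322" agree on "83" (2 characters) before diverging; nothing deeper is shared.
Longest shared-prefix length: 2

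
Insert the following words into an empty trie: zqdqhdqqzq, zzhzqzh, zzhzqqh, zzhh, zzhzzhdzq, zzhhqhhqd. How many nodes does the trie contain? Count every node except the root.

Trace insertions, counting only characters that open a new branch:
  "zqdqhdqqzq" → 10 new (z, q, d, q, h, d, q, q, z, q)
  "zzhzqzh" → prefix "z" already present; 6 new (z, h, z, q, z, h)
  "zzhzqqh" → prefix "zzhzq" already present; 2 new (q, h)
  "zzhh" → prefix "zzh" already present; 1 new (h)
  "zzhzzhdzq" → prefix "zzhz" already present; 5 new (z, h, d, z, q)
  "zzhhqhhqd" → prefix "zzhh" already present; 5 new (q, h, h, q, d)
Total nodes = 10 + 6 + 2 + 1 + 5 + 5 = 29

29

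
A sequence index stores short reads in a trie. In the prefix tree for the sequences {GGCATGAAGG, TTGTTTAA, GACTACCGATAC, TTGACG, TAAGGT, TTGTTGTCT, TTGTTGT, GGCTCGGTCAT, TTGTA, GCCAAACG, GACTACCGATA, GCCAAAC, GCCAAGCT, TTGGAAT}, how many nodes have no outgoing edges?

11

Leaves are exactly the stored words that no other stored word extends.
Those words: "GACTACCGATAC", "GCCAAACG", "GCCAAGCT", "GGCATGAAGG", "GGCTCGGTCAT", "TAAGGT", "TTGACG", "TTGGAAT", "TTGTA", "TTGTTGTCT", "TTGTTTAA"
Leaf count: 11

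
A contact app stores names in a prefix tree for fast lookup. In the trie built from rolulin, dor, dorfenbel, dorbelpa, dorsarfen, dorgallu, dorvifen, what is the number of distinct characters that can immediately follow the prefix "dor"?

Follow the path "dor" to its node, then look at its outgoing edges.
Characters that immediately follow "dor" among the stored strings: {b, f, g, s, v}.
That node has 5 child edges.

5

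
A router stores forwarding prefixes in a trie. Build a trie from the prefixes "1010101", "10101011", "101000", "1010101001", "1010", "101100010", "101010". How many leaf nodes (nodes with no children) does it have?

Leaves are exactly the stored words that no other stored word extends.
Those words: "101000", "1010101001", "10101011", "101100010"
Leaf count: 4

4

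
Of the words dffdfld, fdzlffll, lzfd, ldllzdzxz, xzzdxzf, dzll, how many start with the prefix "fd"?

Walk to "fd"; the words in its subtree are exactly those with that prefix.
Matches: "fdzlffll"
Count: 1

1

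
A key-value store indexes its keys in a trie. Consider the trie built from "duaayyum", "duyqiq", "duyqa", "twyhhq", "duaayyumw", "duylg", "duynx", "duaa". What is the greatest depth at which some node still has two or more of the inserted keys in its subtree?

8

Look for the deepest trie node that still has at least two words in its subtree.
e.g. "duaayyum" and "duaayyumw" share the prefix "duaayyum" of length 8; no pair shares a longer one.
Longest shared-prefix length: 8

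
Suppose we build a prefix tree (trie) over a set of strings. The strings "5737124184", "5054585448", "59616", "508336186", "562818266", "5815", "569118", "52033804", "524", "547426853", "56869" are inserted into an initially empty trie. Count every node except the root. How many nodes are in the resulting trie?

Trace insertions, counting only characters that open a new branch:
  "5737124184" → 10 new (5, 7, 3, 7, 1, 2, 4, 1, 8, 4)
  "5054585448" → prefix "5" already present; 9 new (0, 5, 4, 5, 8, 5, 4, 4, 8)
  "59616" → prefix "5" already present; 4 new (9, 6, 1, 6)
  "508336186" → prefix "50" already present; 7 new (8, 3, 3, 6, 1, 8, 6)
  "562818266" → prefix "5" already present; 8 new (6, 2, 8, 1, 8, 2, 6, 6)
  "5815" → prefix "5" already present; 3 new (8, 1, 5)
  "569118" → prefix "56" already present; 4 new (9, 1, 1, 8)
  "52033804" → prefix "5" already present; 7 new (2, 0, 3, 3, 8, 0, 4)
  "524" → prefix "52" already present; 1 new (4)
  "547426853" → prefix "5" already present; 8 new (4, 7, 4, 2, 6, 8, 5, 3)
  "56869" → prefix "56" already present; 3 new (8, 6, 9)
Total nodes = 10 + 9 + 4 + 7 + 8 + 3 + 4 + 7 + 1 + 8 + 3 = 64

64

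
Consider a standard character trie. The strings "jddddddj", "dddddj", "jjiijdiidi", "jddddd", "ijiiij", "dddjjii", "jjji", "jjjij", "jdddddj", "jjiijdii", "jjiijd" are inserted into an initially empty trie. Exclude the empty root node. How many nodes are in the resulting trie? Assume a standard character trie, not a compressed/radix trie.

Trace insertions, counting only characters that open a new branch:
  "jddddddj" → 8 new (j, d, d, d, d, d, d, j)
  "dddddj" → 6 new (d, d, d, d, d, j)
  "jjiijdiidi" → prefix "j" already present; 9 new (j, i, i, j, d, i, i, d, i)
  "jddddd" → prefix "jddddd" already present; 0 new (none)
  "ijiiij" → 6 new (i, j, i, i, i, j)
  "dddjjii" → prefix "ddd" already present; 4 new (j, j, i, i)
  "jjji" → prefix "jj" already present; 2 new (j, i)
  "jjjij" → prefix "jjji" already present; 1 new (j)
  "jdddddj" → prefix "jddddd" already present; 1 new (j)
  "jjiijdii" → prefix "jjiijdii" already present; 0 new (none)
  "jjiijd" → prefix "jjiijd" already present; 0 new (none)
Total nodes = 8 + 6 + 9 + 0 + 6 + 4 + 2 + 1 + 1 + 0 + 0 = 37

37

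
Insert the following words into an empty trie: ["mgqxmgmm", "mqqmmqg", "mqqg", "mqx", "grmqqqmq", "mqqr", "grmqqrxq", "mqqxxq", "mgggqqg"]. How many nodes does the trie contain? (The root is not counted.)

Insert word by word; a character creates a node only if that edge doesn't already exist:
  "mgqxmgmm" → 8 new (m, g, q, x, m, g, m, m)
  "mqqmmqg" → prefix "m" already present; 6 new (q, q, m, m, q, g)
  "mqqg" → prefix "mqq" already present; 1 new (g)
  "mqx" → prefix "mq" already present; 1 new (x)
  "grmqqqmq" → 8 new (g, r, m, q, q, q, m, q)
  "mqqr" → prefix "mqq" already present; 1 new (r)
  "grmqqrxq" → prefix "grmqq" already present; 3 new (r, x, q)
  "mqqxxq" → prefix "mqq" already present; 3 new (x, x, q)
  "mgggqqg" → prefix "mg" already present; 5 new (g, g, q, q, g)
Total nodes = 8 + 6 + 1 + 1 + 8 + 1 + 3 + 3 + 5 = 36

36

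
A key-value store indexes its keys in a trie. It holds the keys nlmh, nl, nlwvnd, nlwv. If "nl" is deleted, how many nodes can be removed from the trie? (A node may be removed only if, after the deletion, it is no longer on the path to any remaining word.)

A node on "nl"'s path can go only if nothing else ends at it or branches off below it.
Every node on "nl" is still needed (e.g. by "nlmh"), so nothing is freed.
Nodes removed: 0

0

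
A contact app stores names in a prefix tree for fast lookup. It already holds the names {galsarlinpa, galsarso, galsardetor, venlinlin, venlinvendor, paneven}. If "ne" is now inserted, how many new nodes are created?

Nothing in the trie begins with "n"; the whole of "ne" is new.
2 − 0 = 2 new nodes.

2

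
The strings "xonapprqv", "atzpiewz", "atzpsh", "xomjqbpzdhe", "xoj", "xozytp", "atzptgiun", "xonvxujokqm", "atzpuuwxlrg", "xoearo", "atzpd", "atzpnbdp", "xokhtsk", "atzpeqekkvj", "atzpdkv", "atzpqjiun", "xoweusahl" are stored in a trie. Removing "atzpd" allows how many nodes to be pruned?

After clearing the end-marker at "atzpd", prune upward until reaching a node still needed by another word.
Every node on "atzpd" is still needed (e.g. by "atzpdkv"), so nothing is freed.
Nodes removed: 0

0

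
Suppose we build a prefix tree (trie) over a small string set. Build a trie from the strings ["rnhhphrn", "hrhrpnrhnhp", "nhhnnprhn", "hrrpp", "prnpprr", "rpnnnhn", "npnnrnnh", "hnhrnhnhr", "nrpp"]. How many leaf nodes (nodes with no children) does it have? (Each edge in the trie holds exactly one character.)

9

A leaf is a node with no children — equivalently, the end of a word that is not a proper prefix of any other stored word.
Those words: "hnhrnhnhr", "hrhrpnrhnhp", "hrrpp", "nhhnnprhn", "npnnrnnh", "nrpp", "prnpprr", "rnhhphrn", "rpnnnhn"
Leaf count: 9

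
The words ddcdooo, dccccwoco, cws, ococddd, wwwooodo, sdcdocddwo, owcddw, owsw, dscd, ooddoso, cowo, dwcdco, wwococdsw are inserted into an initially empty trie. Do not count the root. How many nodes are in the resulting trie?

For each word, the new-node count is its length minus the longest prefix already in the trie:
  "ddcdooo" → 7 new (d, d, c, d, o, o, o)
  "dccccwoco" → prefix "d" already present; 8 new (c, c, c, c, w, o, c, o)
  "cws" → 3 new (c, w, s)
  "ococddd" → 7 new (o, c, o, c, d, d, d)
  "wwwooodo" → 8 new (w, w, w, o, o, o, d, o)
  "sdcdocddwo" → 10 new (s, d, c, d, o, c, d, d, w, o)
  "owcddw" → prefix "o" already present; 5 new (w, c, d, d, w)
  "owsw" → prefix "ow" already present; 2 new (s, w)
  "dscd" → prefix "d" already present; 3 new (s, c, d)
  "ooddoso" → prefix "o" already present; 6 new (o, d, d, o, s, o)
  "cowo" → prefix "c" already present; 3 new (o, w, o)
  "dwcdco" → prefix "d" already present; 5 new (w, c, d, c, o)
  "wwococdsw" → prefix "ww" already present; 7 new (o, c, o, c, d, s, w)
Total nodes = 7 + 8 + 3 + 7 + 8 + 10 + 5 + 2 + 3 + 6 + 3 + 5 + 7 = 74

74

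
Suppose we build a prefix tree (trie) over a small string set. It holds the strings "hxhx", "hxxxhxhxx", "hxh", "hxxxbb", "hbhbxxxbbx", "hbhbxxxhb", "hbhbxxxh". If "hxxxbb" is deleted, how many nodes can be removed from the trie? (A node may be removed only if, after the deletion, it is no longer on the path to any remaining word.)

After clearing the end-marker at "hxxxbb", prune upward until reaching a node still needed by another word.
The suffix "bb" (2 nodes) is used only by "hxxxbb"; the node for "hxxx" still has the child "h", so pruning stops there.
Nodes removed: 2

2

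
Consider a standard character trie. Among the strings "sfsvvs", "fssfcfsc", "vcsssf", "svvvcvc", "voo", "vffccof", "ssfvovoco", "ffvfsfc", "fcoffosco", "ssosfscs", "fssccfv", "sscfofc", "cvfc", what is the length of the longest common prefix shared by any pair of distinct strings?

3

Equivalently: take the maximum, over all pairs, of their longest common prefix length.
e.g. "fssccfv" and "fssfcfsc" share the prefix "fss" of length 3; no pair shares a longer one.
Longest shared-prefix length: 3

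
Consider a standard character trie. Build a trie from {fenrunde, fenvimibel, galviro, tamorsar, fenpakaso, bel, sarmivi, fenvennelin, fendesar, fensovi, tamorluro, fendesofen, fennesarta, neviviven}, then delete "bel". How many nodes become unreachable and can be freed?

3

A node on "bel"'s path can go only if nothing else ends at it or branches off below it.
No other word shares any prefix with "bel", so all 3 of its nodes go.
Nodes removed: 3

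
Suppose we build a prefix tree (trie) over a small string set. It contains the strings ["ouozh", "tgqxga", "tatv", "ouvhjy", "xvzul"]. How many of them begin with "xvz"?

Traverse to the node for "xvz", then collect every word in that subtree.
Words under "xvz": xvzul
Count: 1

1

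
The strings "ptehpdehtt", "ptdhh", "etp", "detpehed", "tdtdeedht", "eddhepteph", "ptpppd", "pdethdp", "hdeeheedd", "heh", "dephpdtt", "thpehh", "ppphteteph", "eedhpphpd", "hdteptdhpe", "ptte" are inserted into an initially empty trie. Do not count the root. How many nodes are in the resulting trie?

Trace insertions, counting only characters that open a new branch:
  "ptehpdehtt" → 10 new (p, t, e, h, p, d, e, h, t, t)
  "ptdhh" → prefix "pt" already present; 3 new (d, h, h)
  "etp" → 3 new (e, t, p)
  "detpehed" → 8 new (d, e, t, p, e, h, e, d)
  "tdtdeedht" → 9 new (t, d, t, d, e, e, d, h, t)
  "eddhepteph" → prefix "e" already present; 9 new (d, d, h, e, p, t, e, p, h)
  "ptpppd" → prefix "pt" already present; 4 new (p, p, p, d)
  "pdethdp" → prefix "p" already present; 6 new (d, e, t, h, d, p)
  "hdeeheedd" → 9 new (h, d, e, e, h, e, e, d, d)
  "heh" → prefix "h" already present; 2 new (e, h)
  "dephpdtt" → prefix "de" already present; 6 new (p, h, p, d, t, t)
  "thpehh" → prefix "t" already present; 5 new (h, p, e, h, h)
  "ppphteteph" → prefix "p" already present; 9 new (p, p, h, t, e, t, e, p, h)
  "eedhpphpd" → prefix "e" already present; 8 new (e, d, h, p, p, h, p, d)
  "hdteptdhpe" → prefix "hd" already present; 8 new (t, e, p, t, d, h, p, e)
  "ptte" → prefix "pt" already present; 2 new (t, e)
Total nodes = 10 + 3 + 3 + 8 + 9 + 9 + 4 + 6 + 9 + 2 + 6 + 5 + 9 + 8 + 8 + 2 = 101

101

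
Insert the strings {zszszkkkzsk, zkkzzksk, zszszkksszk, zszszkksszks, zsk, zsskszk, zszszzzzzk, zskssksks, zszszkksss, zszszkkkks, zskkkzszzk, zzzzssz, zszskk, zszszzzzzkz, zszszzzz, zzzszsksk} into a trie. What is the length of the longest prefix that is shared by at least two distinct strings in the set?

Equivalently: take the maximum, over all pairs, of their longest common prefix length.
"zszszkksszk" and "zszszkksszks" agree on "zszszkksszk" (11 characters) before diverging; nothing deeper is shared.
Longest shared-prefix length: 11

11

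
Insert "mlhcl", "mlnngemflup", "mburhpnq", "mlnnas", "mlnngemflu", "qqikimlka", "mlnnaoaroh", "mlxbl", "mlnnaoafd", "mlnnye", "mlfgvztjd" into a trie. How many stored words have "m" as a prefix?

Walk to "m"; the words in its subtree are exactly those with that prefix.
Words under "m": mburhpnq, mlfgvztjd, mlhcl, mlnnaoafd, mlnnaoaroh, mlnnas, mlnngemflu, mlnngemflup, mlnnye, mlxbl
Count: 10

10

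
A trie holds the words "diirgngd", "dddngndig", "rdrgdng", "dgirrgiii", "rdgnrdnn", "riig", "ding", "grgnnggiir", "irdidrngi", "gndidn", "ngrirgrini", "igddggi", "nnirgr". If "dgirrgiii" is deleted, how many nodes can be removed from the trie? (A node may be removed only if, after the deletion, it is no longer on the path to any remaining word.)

8

Walk "dgirrgiii" from the leaf back toward the root, removing each node that no remaining word uses.
The suffix "girrgiii" (8 nodes) is used only by "dgirrgiii"; the node for "d" still has the child "i", so pruning stops there.
Nodes removed: 8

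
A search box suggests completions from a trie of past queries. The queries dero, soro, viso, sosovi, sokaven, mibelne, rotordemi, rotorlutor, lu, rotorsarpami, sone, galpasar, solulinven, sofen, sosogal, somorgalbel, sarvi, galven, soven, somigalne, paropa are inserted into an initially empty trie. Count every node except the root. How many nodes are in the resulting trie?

106

Trace insertions, counting only characters that open a new branch:
  "dero" → 4 new (d, e, r, o)
  "soro" → 4 new (s, o, r, o)
  "viso" → 4 new (v, i, s, o)
  "sosovi" → prefix "so" already present; 4 new (s, o, v, i)
  "sokaven" → prefix "so" already present; 5 new (k, a, v, e, n)
  "mibelne" → 7 new (m, i, b, e, l, n, e)
  "rotordemi" → 9 new (r, o, t, o, r, d, e, m, i)
  "rotorlutor" → prefix "rotor" already present; 5 new (l, u, t, o, r)
  "lu" → 2 new (l, u)
  "rotorsarpami" → prefix "rotor" already present; 7 new (s, a, r, p, a, m, i)
  "sone" → prefix "so" already present; 2 new (n, e)
  "galpasar" → 8 new (g, a, l, p, a, s, a, r)
  "solulinven" → prefix "so" already present; 8 new (l, u, l, i, n, v, e, n)
  "sofen" → prefix "so" already present; 3 new (f, e, n)
  "sosogal" → prefix "soso" already present; 3 new (g, a, l)
  "somorgalbel" → prefix "so" already present; 9 new (m, o, r, g, a, l, b, e, l)
  "sarvi" → prefix "s" already present; 4 new (a, r, v, i)
  "galven" → prefix "gal" already present; 3 new (v, e, n)
  "soven" → prefix "so" already present; 3 new (v, e, n)
  "somigalne" → prefix "som" already present; 6 new (i, g, a, l, n, e)
  "paropa" → 6 new (p, a, r, o, p, a)
Total nodes = 4 + 4 + 4 + 4 + 5 + 7 + 9 + 5 + 2 + 7 + 2 + 8 + 8 + 3 + 3 + 9 + 4 + 3 + 3 + 6 + 6 = 106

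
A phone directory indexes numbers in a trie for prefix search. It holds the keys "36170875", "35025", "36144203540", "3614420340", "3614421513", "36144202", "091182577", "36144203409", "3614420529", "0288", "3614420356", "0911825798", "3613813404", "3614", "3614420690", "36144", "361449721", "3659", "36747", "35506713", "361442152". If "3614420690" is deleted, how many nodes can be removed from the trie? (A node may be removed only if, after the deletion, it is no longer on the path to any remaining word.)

Walk "3614420690" from the leaf back toward the root, removing each node that no remaining word uses.
The suffix "690" (3 nodes) is used only by "3614420690"; the node for "3614420" still has the child "3", so pruning stops there.
Nodes removed: 3

3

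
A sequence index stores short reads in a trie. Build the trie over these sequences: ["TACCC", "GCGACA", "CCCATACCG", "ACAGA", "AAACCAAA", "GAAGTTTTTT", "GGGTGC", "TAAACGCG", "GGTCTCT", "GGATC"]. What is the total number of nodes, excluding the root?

Insert word by word; a character creates a node only if that edge doesn't already exist:
  "TACCC" → 5 new (T, A, C, C, C)
  "GCGACA" → 6 new (G, C, G, A, C, A)
  "CCCATACCG" → 9 new (C, C, C, A, T, A, C, C, G)
  "ACAGA" → 5 new (A, C, A, G, A)
  "AAACCAAA" → prefix "A" already present; 7 new (A, A, C, C, A, A, A)
  "GAAGTTTTTT" → prefix "G" already present; 9 new (A, A, G, T, T, T, T, T, T)
  "GGGTGC" → prefix "G" already present; 5 new (G, G, T, G, C)
  "TAAACGCG" → prefix "TA" already present; 6 new (A, A, C, G, C, G)
  "GGTCTCT" → prefix "GG" already present; 5 new (T, C, T, C, T)
  "GGATC" → prefix "GG" already present; 3 new (A, T, C)
Total nodes = 5 + 6 + 9 + 5 + 7 + 9 + 5 + 6 + 5 + 3 = 60

60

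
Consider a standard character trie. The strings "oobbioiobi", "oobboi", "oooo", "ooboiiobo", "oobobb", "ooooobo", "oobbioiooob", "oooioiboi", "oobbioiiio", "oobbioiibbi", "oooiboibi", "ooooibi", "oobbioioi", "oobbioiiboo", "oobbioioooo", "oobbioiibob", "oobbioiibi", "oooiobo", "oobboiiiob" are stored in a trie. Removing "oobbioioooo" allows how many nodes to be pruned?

Walk "oobbioioooo" from the leaf back toward the root, removing each node that no remaining word uses.
The suffix "o" (1 node) is used only by "oobbioioooo"; the node for "oobbioiooo" still has the child "b", so pruning stops there.
Nodes removed: 1

1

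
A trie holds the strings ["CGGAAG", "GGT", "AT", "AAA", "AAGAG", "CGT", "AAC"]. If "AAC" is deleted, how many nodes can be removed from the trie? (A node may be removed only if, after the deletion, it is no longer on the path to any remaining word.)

After clearing the end-marker at "AAC", prune upward until reaching a node still needed by another word.
The suffix "C" (1 node) is used only by "AAC"; the node for "AA" still has the child "A", so pruning stops there.
Nodes removed: 1

1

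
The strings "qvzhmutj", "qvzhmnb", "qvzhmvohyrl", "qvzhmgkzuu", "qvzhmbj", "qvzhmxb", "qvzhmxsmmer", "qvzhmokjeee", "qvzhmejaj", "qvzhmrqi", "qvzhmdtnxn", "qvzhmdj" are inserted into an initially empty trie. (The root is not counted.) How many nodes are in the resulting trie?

49

For each word, the new-node count is its length minus the longest prefix already in the trie:
  "qvzhmutj" → 8 new (q, v, z, h, m, u, t, j)
  "qvzhmnb" → prefix "qvzhm" already present; 2 new (n, b)
  "qvzhmvohyrl" → prefix "qvzhm" already present; 6 new (v, o, h, y, r, l)
  "qvzhmgkzuu" → prefix "qvzhm" already present; 5 new (g, k, z, u, u)
  "qvzhmbj" → prefix "qvzhm" already present; 2 new (b, j)
  "qvzhmxb" → prefix "qvzhm" already present; 2 new (x, b)
  "qvzhmxsmmer" → prefix "qvzhmx" already present; 5 new (s, m, m, e, r)
  "qvzhmokjeee" → prefix "qvzhm" already present; 6 new (o, k, j, e, e, e)
  "qvzhmejaj" → prefix "qvzhm" already present; 4 new (e, j, a, j)
  "qvzhmrqi" → prefix "qvzhm" already present; 3 new (r, q, i)
  "qvzhmdtnxn" → prefix "qvzhm" already present; 5 new (d, t, n, x, n)
  "qvzhmdj" → prefix "qvzhmd" already present; 1 new (j)
Total nodes = 8 + 2 + 6 + 5 + 2 + 2 + 5 + 6 + 4 + 3 + 5 + 1 = 49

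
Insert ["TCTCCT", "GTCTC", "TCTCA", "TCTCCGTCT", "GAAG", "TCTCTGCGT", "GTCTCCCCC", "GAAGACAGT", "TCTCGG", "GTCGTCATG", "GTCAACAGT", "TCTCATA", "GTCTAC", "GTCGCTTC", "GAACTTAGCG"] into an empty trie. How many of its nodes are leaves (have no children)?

12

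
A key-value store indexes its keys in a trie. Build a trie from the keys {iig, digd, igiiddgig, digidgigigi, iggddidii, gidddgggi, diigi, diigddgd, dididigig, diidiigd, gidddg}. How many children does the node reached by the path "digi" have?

Follow the path "digi" to its node, then look at its outgoing edges.
Characters that immediately follow "digi" among the stored strings: {d}.
That node has 1 child edge.

1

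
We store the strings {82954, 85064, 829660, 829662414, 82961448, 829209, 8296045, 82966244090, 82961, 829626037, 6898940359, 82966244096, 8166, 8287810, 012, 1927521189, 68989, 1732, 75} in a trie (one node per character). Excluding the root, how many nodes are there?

Trace insertions, counting only characters that open a new branch:
  "82954" → 5 new (8, 2, 9, 5, 4)
  "85064" → prefix "8" already present; 4 new (5, 0, 6, 4)
  "829660" → prefix "829" already present; 3 new (6, 6, 0)
  "829662414" → prefix "82966" already present; 4 new (2, 4, 1, 4)
  "82961448" → prefix "8296" already present; 4 new (1, 4, 4, 8)
  "829209" → prefix "829" already present; 3 new (2, 0, 9)
  "8296045" → prefix "8296" already present; 3 new (0, 4, 5)
  "82966244090" → prefix "8296624" already present; 4 new (4, 0, 9, 0)
  "82961" → prefix "82961" already present; 0 new (none)
  "829626037" → prefix "8296" already present; 5 new (2, 6, 0, 3, 7)
  "6898940359" → 10 new (6, 8, 9, 8, 9, 4, 0, 3, 5, 9)
  "82966244096" → prefix "8296624409" already present; 1 new (6)
  "8166" → prefix "8" already present; 3 new (1, 6, 6)
  "8287810" → prefix "82" already present; 5 new (8, 7, 8, 1, 0)
  "012" → 3 new (0, 1, 2)
  "1927521189" → 10 new (1, 9, 2, 7, 5, 2, 1, 1, 8, 9)
  "68989" → prefix "68989" already present; 0 new (none)
  "1732" → prefix "1" already present; 3 new (7, 3, 2)
  "75" → 2 new (7, 5)
Total nodes = 5 + 4 + 3 + 4 + 4 + 3 + 3 + 4 + 0 + 5 + 10 + 1 + 3 + 5 + 3 + 10 + 0 + 3 + 2 = 72

72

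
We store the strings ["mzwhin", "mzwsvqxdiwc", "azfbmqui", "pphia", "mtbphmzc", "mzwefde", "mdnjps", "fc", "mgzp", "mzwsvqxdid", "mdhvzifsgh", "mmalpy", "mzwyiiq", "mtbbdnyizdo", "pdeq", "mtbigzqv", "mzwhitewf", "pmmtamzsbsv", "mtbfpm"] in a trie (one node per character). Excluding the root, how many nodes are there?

Trace insertions, counting only characters that open a new branch:
  "mzwhin" → 6 new (m, z, w, h, i, n)
  "mzwsvqxdiwc" → prefix "mzw" already present; 8 new (s, v, q, x, d, i, w, c)
  "azfbmqui" → 8 new (a, z, f, b, m, q, u, i)
  "pphia" → 5 new (p, p, h, i, a)
  "mtbphmzc" → prefix "m" already present; 7 new (t, b, p, h, m, z, c)
  "mzwefde" → prefix "mzw" already present; 4 new (e, f, d, e)
  "mdnjps" → prefix "m" already present; 5 new (d, n, j, p, s)
  "fc" → 2 new (f, c)
  "mgzp" → prefix "m" already present; 3 new (g, z, p)
  "mzwsvqxdid" → prefix "mzwsvqxdi" already present; 1 new (d)
  "mdhvzifsgh" → prefix "md" already present; 8 new (h, v, z, i, f, s, g, h)
  "mmalpy" → prefix "m" already present; 5 new (m, a, l, p, y)
  "mzwyiiq" → prefix "mzw" already present; 4 new (y, i, i, q)
  "mtbbdnyizdo" → prefix "mtb" already present; 8 new (b, d, n, y, i, z, d, o)
  "pdeq" → prefix "p" already present; 3 new (d, e, q)
  "mtbigzqv" → prefix "mtb" already present; 5 new (i, g, z, q, v)
  "mzwhitewf" → prefix "mzwhi" already present; 4 new (t, e, w, f)
  "pmmtamzsbsv" → prefix "p" already present; 10 new (m, m, t, a, m, z, s, b, s, v)
  "mtbfpm" → prefix "mtb" already present; 3 new (f, p, m)
Total nodes = 6 + 8 + 8 + 5 + 7 + 4 + 5 + 2 + 3 + 1 + 8 + 5 + 4 + 8 + 3 + 5 + 4 + 10 + 3 = 99

99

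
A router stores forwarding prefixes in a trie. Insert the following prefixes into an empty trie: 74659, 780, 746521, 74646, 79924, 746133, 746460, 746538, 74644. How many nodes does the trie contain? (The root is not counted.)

Trace insertions, counting only characters that open a new branch:
  "74659" → 5 new (7, 4, 6, 5, 9)
  "780" → prefix "7" already present; 2 new (8, 0)
  "746521" → prefix "7465" already present; 2 new (2, 1)
  "74646" → prefix "746" already present; 2 new (4, 6)
  "79924" → prefix "7" already present; 4 new (9, 9, 2, 4)
  "746133" → prefix "746" already present; 3 new (1, 3, 3)
  "746460" → prefix "74646" already present; 1 new (0)
  "746538" → prefix "7465" already present; 2 new (3, 8)
  "74644" → prefix "7464" already present; 1 new (4)
Total nodes = 5 + 2 + 2 + 2 + 4 + 3 + 1 + 2 + 1 = 22

22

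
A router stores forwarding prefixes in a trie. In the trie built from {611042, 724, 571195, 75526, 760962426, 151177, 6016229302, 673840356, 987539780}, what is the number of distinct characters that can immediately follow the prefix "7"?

3

The children of the "7" node are the distinct next characters among strings starting with "7".
Characters that immediately follow "7" among the stored strings: {2, 5, 6}.
That node has 3 child edges.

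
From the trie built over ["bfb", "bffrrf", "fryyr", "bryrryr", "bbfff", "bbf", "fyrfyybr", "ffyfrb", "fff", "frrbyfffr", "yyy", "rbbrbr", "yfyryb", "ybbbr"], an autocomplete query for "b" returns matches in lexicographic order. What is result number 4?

bffrrf

Words with prefix "b", in lexicographic order: "bbf", "bbfff", "bfb", "bffrrf", "bryrryr"
The 4th is bffrrf.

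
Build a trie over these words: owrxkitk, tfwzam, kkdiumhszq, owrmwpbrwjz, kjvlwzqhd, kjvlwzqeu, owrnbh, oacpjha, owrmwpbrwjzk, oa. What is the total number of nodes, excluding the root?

52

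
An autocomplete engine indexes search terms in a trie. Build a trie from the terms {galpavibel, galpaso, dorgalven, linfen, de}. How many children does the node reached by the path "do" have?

The children of the "do" node are the distinct next characters among strings starting with "do".
Characters that immediately follow "do" among the stored strings: {r}.
That node has 1 child edge.

1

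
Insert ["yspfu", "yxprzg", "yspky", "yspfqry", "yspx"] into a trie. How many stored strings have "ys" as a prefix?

4

Traverse to the node for "ys", then collect every word in that subtree.
Matches: "yspfqry", "yspfu", "yspky", "yspx"
Count: 4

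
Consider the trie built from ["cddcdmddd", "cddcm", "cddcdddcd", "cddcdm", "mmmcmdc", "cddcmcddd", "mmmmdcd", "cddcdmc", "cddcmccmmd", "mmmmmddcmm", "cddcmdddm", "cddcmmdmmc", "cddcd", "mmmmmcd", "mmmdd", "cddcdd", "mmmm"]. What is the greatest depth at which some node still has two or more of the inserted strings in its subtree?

6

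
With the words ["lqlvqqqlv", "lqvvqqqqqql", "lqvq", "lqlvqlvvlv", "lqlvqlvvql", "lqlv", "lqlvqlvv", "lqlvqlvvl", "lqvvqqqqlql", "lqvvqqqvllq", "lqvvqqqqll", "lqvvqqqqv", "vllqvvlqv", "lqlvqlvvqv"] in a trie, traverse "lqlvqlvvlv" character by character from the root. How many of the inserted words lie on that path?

4

Walk "lqlvqlvvlv" from the root; an end-of-word marker is hit whenever a stored word is a prefix of "lqlvqlvvlv".
Prefixes of the query that are stored words: "lqlv", "lqlvqlvv", "lqlvqlvvl", "lqlvqlvvlv"
Count: 4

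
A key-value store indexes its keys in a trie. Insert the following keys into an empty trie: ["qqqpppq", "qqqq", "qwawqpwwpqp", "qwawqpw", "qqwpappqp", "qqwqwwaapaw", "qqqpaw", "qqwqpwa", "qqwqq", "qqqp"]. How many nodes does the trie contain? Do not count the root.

39

For each word, the new-node count is its length minus the longest prefix already in the trie:
  "qqqpppq" → 7 new (q, q, q, p, p, p, q)
  "qqqq" → prefix "qqq" already present; 1 new (q)
  "qwawqpwwpqp" → prefix "q" already present; 10 new (w, a, w, q, p, w, w, p, q, p)
  "qwawqpw" → prefix "qwawqpw" already present; 0 new (none)
  "qqwpappqp" → prefix "qq" already present; 7 new (w, p, a, p, p, q, p)
  "qqwqwwaapaw" → prefix "qqw" already present; 8 new (q, w, w, a, a, p, a, w)
  "qqqpaw" → prefix "qqqp" already present; 2 new (a, w)
  "qqwqpwa" → prefix "qqwq" already present; 3 new (p, w, a)
  "qqwqq" → prefix "qqwq" already present; 1 new (q)
  "qqqp" → prefix "qqqp" already present; 0 new (none)
Total nodes = 7 + 1 + 10 + 0 + 7 + 8 + 2 + 3 + 1 + 0 = 39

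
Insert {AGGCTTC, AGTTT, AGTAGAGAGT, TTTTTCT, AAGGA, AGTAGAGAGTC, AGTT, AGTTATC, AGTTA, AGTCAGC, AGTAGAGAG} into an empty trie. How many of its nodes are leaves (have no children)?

A leaf is a node with no children — equivalently, the end of a word that is not a proper prefix of any other stored word.
Those words: "AAGGA", "AGGCTTC", "AGTAGAGAGTC", "AGTCAGC", "AGTTATC", "AGTTT", "TTTTTCT"
Leaf count: 7

7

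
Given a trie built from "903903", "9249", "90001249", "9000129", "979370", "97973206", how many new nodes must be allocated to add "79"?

2

No existing word starts with "7", so every character of "79" needs a new node.
2 − 0 = 2 new nodes.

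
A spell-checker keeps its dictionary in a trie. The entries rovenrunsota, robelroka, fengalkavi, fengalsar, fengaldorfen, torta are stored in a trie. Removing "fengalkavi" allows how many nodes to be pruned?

After clearing the end-marker at "fengalkavi", prune upward until reaching a node still needed by another word.
The suffix "kavi" (4 nodes) is used only by "fengalkavi"; the node for "fengal" still has the child "s", so pruning stops there.
Nodes removed: 4

4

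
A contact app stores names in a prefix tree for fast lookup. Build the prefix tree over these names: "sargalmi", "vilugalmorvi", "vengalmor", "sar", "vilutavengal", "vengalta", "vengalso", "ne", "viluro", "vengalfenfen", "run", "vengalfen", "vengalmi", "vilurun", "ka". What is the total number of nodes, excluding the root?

Trace insertions, counting only characters that open a new branch:
  "sargalmi" → 8 new (s, a, r, g, a, l, m, i)
  "vilugalmorvi" → 12 new (v, i, l, u, g, a, l, m, o, r, v, i)
  "vengalmor" → prefix "v" already present; 8 new (e, n, g, a, l, m, o, r)
  "sar" → prefix "sar" already present; 0 new (none)
  "vilutavengal" → prefix "vilu" already present; 8 new (t, a, v, e, n, g, a, l)
  "vengalta" → prefix "vengal" already present; 2 new (t, a)
  "vengalso" → prefix "vengal" already present; 2 new (s, o)
  "ne" → 2 new (n, e)
  "viluro" → prefix "vilu" already present; 2 new (r, o)
  "vengalfenfen" → prefix "vengal" already present; 6 new (f, e, n, f, e, n)
  "run" → 3 new (r, u, n)
  "vengalfen" → prefix "vengalfen" already present; 0 new (none)
  "vengalmi" → prefix "vengalm" already present; 1 new (i)
  "vilurun" → prefix "vilur" already present; 2 new (u, n)
  "ka" → 2 new (k, a)
Total nodes = 8 + 12 + 8 + 0 + 8 + 2 + 2 + 2 + 2 + 6 + 3 + 0 + 1 + 2 + 2 = 58

58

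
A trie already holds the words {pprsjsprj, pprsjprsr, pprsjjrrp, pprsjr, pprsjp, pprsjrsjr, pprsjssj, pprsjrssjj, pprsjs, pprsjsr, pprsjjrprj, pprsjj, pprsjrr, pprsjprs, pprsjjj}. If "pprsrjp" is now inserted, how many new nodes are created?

3

The longest prefix of "pprsrjp" already in the trie is "pprs" (length 4).
New nodes needed: |"pprsrjp"| − 4 = 7 − 4 = 3.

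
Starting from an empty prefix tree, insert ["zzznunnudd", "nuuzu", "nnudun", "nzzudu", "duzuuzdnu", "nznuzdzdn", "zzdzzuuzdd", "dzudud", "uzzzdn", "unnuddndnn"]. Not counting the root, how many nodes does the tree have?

Trace insertions, counting only characters that open a new branch:
  "zzznunnudd" → 10 new (z, z, z, n, u, n, n, u, d, d)
  "nuuzu" → 5 new (n, u, u, z, u)
  "nnudun" → prefix "n" already present; 5 new (n, u, d, u, n)
  "nzzudu" → prefix "n" already present; 5 new (z, z, u, d, u)
  "duzuuzdnu" → 9 new (d, u, z, u, u, z, d, n, u)
  "nznuzdzdn" → prefix "nz" already present; 7 new (n, u, z, d, z, d, n)
  "zzdzzuuzdd" → prefix "zz" already present; 8 new (d, z, z, u, u, z, d, d)
  "dzudud" → prefix "d" already present; 5 new (z, u, d, u, d)
  "uzzzdn" → 6 new (u, z, z, z, d, n)
  "unnuddndnn" → prefix "u" already present; 9 new (n, n, u, d, d, n, d, n, n)
Total nodes = 10 + 5 + 5 + 5 + 9 + 7 + 8 + 5 + 6 + 9 = 69

69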